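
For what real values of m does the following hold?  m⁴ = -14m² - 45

Let u = m². The equation becomes u² + 14u + 45 = 0.
Factor: (u + 5)(u + 9) = 0, so u = -5 or u = -9.
m² = -5 < 0 has no real solution.
m² = -9 < 0 has no real solution.

No real solutions.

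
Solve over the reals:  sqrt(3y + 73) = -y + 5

y = -3

Square both sides: 3y + 73 = (-y + 5)^2.
Expand and rearrange: y^2 - 13y - 48 = 0.
Solving gives y = 16 or y = -3.
Check each candidate in the original equation:
  y = 16: sqrt(121) = 11, while -y + 5 = -11 — extraneous.
  y = -3: sqrt(64) = 8, while -y + 5 = 8 — valid.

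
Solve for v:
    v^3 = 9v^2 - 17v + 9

Rearrange: v^3 - 9v^2 + 17v - 9 = 0.
Possible rational roots are divisors of -9. Testing v = 1 gives 0, so (v - 1) is a factor.
Divide: v^3 - 9v^2 + 17v - 9 = (v - 1)(v^2 - 8v + 9).
Apply the quadratic formula to v^2 - 8v + 9 = 0: v = (8 +/- sqrt(28))/2, i.e. v ~= 6.6458 or v ~= 1.3542.

v = 1 or v = 1.3542 or v = 6.6458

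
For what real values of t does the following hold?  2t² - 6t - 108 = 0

Factor: 2(t + 6)(t - 9) = 0.
So t = -6 or t = 9.

t = -6 or t = 9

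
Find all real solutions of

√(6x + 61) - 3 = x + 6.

x = -2

Isolate the radical: √(6x + 61) = x + 9.
Square both sides: 6x + 61 = (x + 9)².
Expand and rearrange: x² + 12x + 20 = 0.
Solving gives x = -2 or x = -10.
Check each candidate in the original equation:
  x = -2: √(49) = 7, while x + 9 = 7 — valid.
  x = -10: √(1) = 1, while x + 9 = -1 — extraneous.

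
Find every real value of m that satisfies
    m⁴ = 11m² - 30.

m = -2.4495 or m = -2.2361 or m = 2.2361 or m = 2.4495

Let u = m². The equation becomes u² - 11u + 30 = 0.
Factor: (u - 5)(u - 6) = 0, so u = 5 or u = 6.
m² = 5 gives m = ±√(5) ≈ ±2.2361.
m² = 6 gives m = ±√(6) ≈ ±2.4495.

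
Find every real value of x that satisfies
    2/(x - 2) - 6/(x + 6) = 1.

Multiply both sides by (x - 2)(x + 6):
2(x + 6) - 6(x - 2) = (x - 2)(x + 6).
Expand and collect terms: x^2 + 8x - 36 = 0.
By the quadratic formula, x = (-8 +/- sqrt(208)) / 2, so x ~= 3.2111 or x ~= -11.2111.
Neither value makes a denominator zero (x != 2, x != -6), so both are valid.

x = -11.2111 or x = 3.2111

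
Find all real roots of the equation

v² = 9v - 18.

v = 3 or v = 6

Bring every term to one side: v² - 9v + 18 = 0.
Factor: (v - 3)(v - 6) = 0.
So v = 3 or v = 6.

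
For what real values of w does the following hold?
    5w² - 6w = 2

Rearrange to standard form: 5w² - 6w - 2 = 0.
Discriminant: (-6)² − 4·5·(-2) = 76.
Quadratic formula: w = (6 ± √76) / 10.
So w = 3/5 + √(19)/5 ≈ 1.4718 or w = 3/5 - √(19)/5 ≈ -0.2718.

w = -0.2718 or w = 1.4718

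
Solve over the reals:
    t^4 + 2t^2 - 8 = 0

t = -1.4142 or t = 1.4142

Let u = t^2. The equation becomes u^2 + 2u - 8 = 0.
Factor: (u + 4)(u - 2) = 0, so u = -4 or u = 2.
t^2 = -4 < 0 has no real solution.
t^2 = 2 gives t = +/-sqrt(2) ~= +/-1.4142.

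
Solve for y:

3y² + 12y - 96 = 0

y = -8 or y = 4

Factor: 3(y + 8)(y - 4) = 0.
So y = -8 or y = 4.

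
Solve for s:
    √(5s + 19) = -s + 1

s = -2

Square both sides: 5s + 19 = (-s + 1)².
Expand and rearrange: s² - 7s - 18 = 0.
Solving gives s = 9 or s = -2.
Check each candidate in the original equation:
  s = 9: √(64) = 8, while -s + 1 = -8 — extraneous.
  s = -2: √(9) = 3, while -s + 1 = 3 — valid.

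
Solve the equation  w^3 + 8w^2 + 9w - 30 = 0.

w = -5 or w = -4.3723 or w = 1.3723

Possible rational roots are divisors of -30. Testing w = -5 gives 0, so (w + 5) is a factor.
Divide: w^3 + 8w^2 + 9w - 30 = (w + 5)(w^2 + 3w - 6).
Apply the quadratic formula to w^2 + 3w - 6 = 0: w = (-3 +/- sqrt(33))/2, i.e. w ~= 1.3723 or w ~= -4.3723.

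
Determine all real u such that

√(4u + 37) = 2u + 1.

Square both sides: 4u + 37 = (2u + 1)².
Expand and rearrange: 4u² - 36 = 0.
Solving gives u = 3 or u = -3.
Check each candidate in the original equation:
  u = 3: √(49) = 7, while 2u + 1 = 7 — valid.
  u = -3: √(25) = 5, while 2u + 1 = -5 — extraneous.

u = 3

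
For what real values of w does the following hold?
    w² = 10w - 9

Bring every term to one side: w² - 10w + 9 = 0.
Factor: (w - 1)(w - 9) = 0.
So w = 1 or w = 9.

w = 1 or w = 9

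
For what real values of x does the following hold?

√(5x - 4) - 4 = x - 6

Isolate the radical: √(5x - 4) = x - 2.
Square both sides: 5x - 4 = (x - 2)².
Expand and rearrange: x² - 9x + 8 = 0.
Solving gives x = 8 or x = 1.
Check each candidate in the original equation:
  x = 8: √(36) = 6, while x - 2 = 6 — valid.
  x = 1: √(1) = 1, while x - 2 = -1 — extraneous.

x = 8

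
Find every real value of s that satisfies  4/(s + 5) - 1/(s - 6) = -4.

Multiply both sides by (s + 5)(s - 6):
4(s - 6) - (s + 5) = -4(s + 5)(s - 6).
Expand and collect terms: -4s^2 + s + 149 = 0.
By the quadratic formula, s = (-1 +/- sqrt(2385)) / -8, so s ~= -5.9796 or s ~= 6.2296.
Neither value makes a denominator zero (s != -5, s != 6), so both are valid.

s = -5.9796 or s = 6.2296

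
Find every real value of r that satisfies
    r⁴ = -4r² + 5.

Let u = r². The equation becomes u² + 4u - 5 = 0.
Factor: (u - 1)(u + 5) = 0, so u = 1 or u = -5.
r² = 1 gives r = ±1.
r² = -5 < 0 has no real solution.

r = -1 or r = 1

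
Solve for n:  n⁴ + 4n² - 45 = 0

Let u = n². The equation becomes u² + 4u - 45 = 0.
Factor: (u - 5)(u + 9) = 0, so u = 5 or u = -9.
n² = 5 gives n = ±√(5) ≈ ±2.2361.
n² = -9 < 0 has no real solution.

n = -2.2361 or n = 2.2361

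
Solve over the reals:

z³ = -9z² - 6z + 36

z = -7.5826 or z = -3 or z = 1.5826

Rearrange: z³ + 9z² + 6z - 36 = 0.
Possible rational roots are divisors of -36. Testing z = -3 gives 0, so (z + 3) is a factor.
Divide: z³ + 9z² + 6z - 36 = (z + 3)(z² + 6z - 12).
Apply the quadratic formula to z² + 6z - 12 = 0: z = (-6 ± √84)/2, i.e. z ≈ 1.5826 or z ≈ -7.5826.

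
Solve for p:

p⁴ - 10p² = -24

Let u = p². The equation becomes u² - 10u + 24 = 0.
Factor: (u - 6)(u - 4) = 0, so u = 6 or u = 4.
p² = 6 gives p = ±√(6) ≈ ±2.4495.
p² = 4 gives p = ±2.

p = -2.4495 or p = -2 or p = 2 or p = 2.4495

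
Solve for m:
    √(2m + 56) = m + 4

Square both sides: 2m + 56 = (m + 4)².
Expand and rearrange: m² + 6m - 40 = 0.
Solving gives m = 4 or m = -10.
Check each candidate in the original equation:
  m = 4: √(64) = 8, while m + 4 = 8 — valid.
  m = -10: √(36) = 6, while m + 4 = -6 — extraneous.

m = 4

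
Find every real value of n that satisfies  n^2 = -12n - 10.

Rearrange to standard form: n^2 + 12n + 10 = 0.
Discriminant: (12)^2 - 4*1*10 = 104.
Quadratic formula: n = (-12 +/- sqrt(104)) / 2.
So n = -6 + sqrt(26) ~= -0.901 or n = -6 - sqrt(26) ~= -11.099.

n = -11.099 or n = -0.901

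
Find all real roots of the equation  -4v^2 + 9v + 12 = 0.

Discriminant: (9)^2 - 4*(-4)*12 = 273.
Quadratic formula: v = (-9 +/- sqrt(273)) / (-8).
So v = 9/8 - sqrt(273)/8 ~= -0.9403 or v = 9/8 + sqrt(273)/8 ~= 3.1903.

v = -0.9403 or v = 3.1903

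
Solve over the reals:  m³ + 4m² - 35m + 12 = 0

Possible rational roots are divisors of 12. Testing m = 4 gives 0, so (m - 4) is a factor.
Divide: m³ + 4m² - 35m + 12 = (m - 4)(m² + 8m - 3).
Apply the quadratic formula to m² + 8m - 3 = 0: m = (-8 ± √76)/2, i.e. m ≈ 0.3589 or m ≈ -8.3589.

m = -8.3589 or m = 0.3589 or m = 4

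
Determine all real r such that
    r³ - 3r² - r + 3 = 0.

Possible rational roots are divisors of 3. Testing r = -1 gives 0, so (r + 1) is a factor.
Divide: r³ - 3r² - r + 3 = (r + 1)(r² - 4r + 3).
Factor the quadratic: r = 3 or r = 1.

r = -1 or r = 1 or r = 3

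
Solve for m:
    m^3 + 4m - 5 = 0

Possible rational roots are divisors of -5. Testing m = 1 gives 0, so (m - 1) is a factor.
Divide: m^3 + 4m - 5 = (m - 1)(m^2 + m + 5).
The quadratic m^2 + m + 5 has discriminant -19 < 0, so no further real roots.

m = 1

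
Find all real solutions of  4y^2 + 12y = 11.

Rearrange to standard form: 4y^2 + 12y - 11 = 0.
Discriminant: (12)^2 - 4*4*(-11) = 320.
Quadratic formula: y = (-12 +/- sqrt(320)) / 8.
So y = -3/2 + sqrt(5) ~= 0.7361 or y = -sqrt(5) - 3/2 ~= -3.7361.

y = -3.7361 or y = 0.7361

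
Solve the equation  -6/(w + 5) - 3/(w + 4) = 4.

Multiply both sides by (w + 5)(w + 4):
-6(w + 4) - 3(w + 5) = 4(w + 5)(w + 4).
Expand and collect terms: 4w² + 45w + 119 = 0.
Factor or apply the quadratic formula: w = -4.25 or w = -7.
Neither value makes a denominator zero (w ≠ -5, w ≠ -4), so both are valid.

w = -7 or w = -4.25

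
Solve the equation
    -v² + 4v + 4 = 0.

Discriminant: (4)² − 4·(-1)·4 = 32.
Quadratic formula: v = (-4 ± √32) / (-2).
So v = 2 - 2·√(2) ≈ -0.8284 or v = 2 + 2·√(2) ≈ 4.8284.

v = -0.8284 or v = 4.8284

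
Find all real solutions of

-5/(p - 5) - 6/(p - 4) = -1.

p = 4.5228 or p = 15.4772

Multiply both sides by (p - 5)(p - 4):
-5(p - 4) - 6(p - 5) = -(p - 5)(p - 4).
Expand and collect terms: -p² + 20p - 70 = 0.
By the quadratic formula, p = (-20 ± √120) / -2, so p ≈ 4.5228 or p ≈ 15.4772.
Neither value makes a denominator zero (p ≠ 5, p ≠ 4), so both are valid.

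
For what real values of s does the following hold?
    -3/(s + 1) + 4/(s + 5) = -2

s = -6.576 or s = 0.076

Multiply both sides by (s + 1)(s + 5):
-3(s + 5) + 4(s + 1) = -2(s + 1)(s + 5).
Expand and collect terms: -2s² - 13s + 1 = 0.
By the quadratic formula, s = (13 ± √177) / -4, so s ≈ -6.576 or s ≈ 0.076.
Neither value makes a denominator zero (s ≠ -1, s ≠ -5), so both are valid.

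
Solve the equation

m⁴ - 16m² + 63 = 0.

Let u = m². The equation becomes u² - 16u + 63 = 0.
Factor: (u - 9)(u - 7) = 0, so u = 9 or u = 7.
m² = 9 gives m = ±3.
m² = 7 gives m = ±√(7) ≈ ±2.6458.

m = -3 or m = -2.6458 or m = 2.6458 or m = 3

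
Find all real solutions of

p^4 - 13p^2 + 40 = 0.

p = -2.8284 or p = -2.2361 or p = 2.2361 or p = 2.8284

Let u = p^2. The equation becomes u^2 - 13u + 40 = 0.
Factor: (u - 5)(u - 8) = 0, so u = 5 or u = 8.
p^2 = 5 gives p = +/-sqrt(5) ~= +/-2.2361.
p^2 = 8 gives p = +/-2*sqrt(2) ~= +/-2.8284.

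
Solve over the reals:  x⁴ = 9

Let u = x². The equation becomes u² - 9 = 0.
Factor: (u - 3)(u + 3) = 0, so u = 3 or u = -3.
x² = 3 gives x = ±√(3) ≈ ±1.7321.
x² = -3 < 0 has no real solution.

x = -1.7321 or x = 1.7321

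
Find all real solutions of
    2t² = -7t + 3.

Rearrange to standard form: 2t² + 7t - 3 = 0.
Discriminant: (7)² − 4·2·(-3) = 73.
Quadratic formula: t = (-7 ± √73) / 4.
So t = -7/4 + √(73)/4 ≈ 0.386 or t = -√(73)/4 - 7/4 ≈ -3.886.

t = -3.886 or t = 0.386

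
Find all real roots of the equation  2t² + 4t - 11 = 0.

t = -3.5495 or t = 1.5495

Discriminant: (4)² − 4·2·(-11) = 104.
Quadratic formula: t = (-4 ± √104) / 4.
So t = -1 + √(26)/2 ≈ 1.5495 or t = -√(26)/2 - 1 ≈ -3.5495.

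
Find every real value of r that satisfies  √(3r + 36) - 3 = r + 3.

Isolate the radical: √(3r + 36) = r + 6.
Square both sides: 3r + 36 = (r + 6)².
Expand and rearrange: r² + 9r = 0.
Solving gives r = 0 or r = -9.
Check each candidate in the original equation:
  r = 0: √(36) = 6, while r + 6 = 6 — valid.
  r = -9: √(9) = 3, while r + 6 = -3 — extraneous.

r = 0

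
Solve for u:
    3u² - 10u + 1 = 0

Discriminant: (-10)² − 4·3·1 = 88.
Quadratic formula: u = (10 ± √88) / 6.
So u = √(22)/3 + 5/3 ≈ 3.2301 or u = 5/3 - √(22)/3 ≈ 0.1032.

u = 0.1032 or u = 3.2301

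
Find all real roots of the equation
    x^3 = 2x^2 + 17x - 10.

Rearrange: x^3 - 2x^2 - 17x + 10 = 0.
Possible rational roots are divisors of 10. Testing x = 5 gives 0, so (x - 5) is a factor.
Divide: x^3 - 2x^2 - 17x + 10 = (x - 5)(x^2 + 3x - 2).
Apply the quadratic formula to x^2 + 3x - 2 = 0: x = (-3 +/- sqrt(17))/2, i.e. x ~= 0.5616 or x ~= -3.5616.

x = -3.5616 or x = 0.5616 or x = 5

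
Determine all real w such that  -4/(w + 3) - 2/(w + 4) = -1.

Multiply both sides by (w + 3)(w + 4):
-4(w + 4) - 2(w + 3) = -(w + 3)(w + 4).
Expand and collect terms: -w^2 - w + 10 = 0.
By the quadratic formula, w = (1 +/- sqrt(41)) / -2, so w ~= -3.7016 or w ~= 2.7016.
Neither value makes a denominator zero (w != -3, w != -4), so both are valid.

w = -3.7016 or w = 2.7016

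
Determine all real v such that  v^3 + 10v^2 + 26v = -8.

Rearrange: v^3 + 10v^2 + 26v + 8 = 0.
Possible rational roots are divisors of 8. Testing v = -4 gives 0, so (v + 4) is a factor.
Divide: v^3 + 10v^2 + 26v + 8 = (v + 4)(v^2 + 6v + 2).
Apply the quadratic formula to v^2 + 6v + 2 = 0: v = (-6 +/- sqrt(28))/2, i.e. v ~= -0.3542 or v ~= -5.6458.

v = -5.6458 or v = -4 or v = -0.3542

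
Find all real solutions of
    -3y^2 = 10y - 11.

y = -4.2053 or y = 0.8719

Rearrange to standard form: -3y^2 - 10y + 11 = 0.
Discriminant: (-10)^2 - 4*(-3)*11 = 232.
Quadratic formula: y = (10 +/- sqrt(232)) / (-6).
So y = -sqrt(58)/3 - 5/3 ~= -4.2053 or y = -5/3 + sqrt(58)/3 ~= 0.8719.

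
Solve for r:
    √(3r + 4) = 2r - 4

Square both sides: 3r + 4 = (2r - 4)².
Expand and rearrange: 4r² - 19r + 12 = 0.
Solving gives r = 4 or r = 0.75.
Check each candidate in the original equation:
  r = 4: √(16) = 4, while 2r - 4 = 4 — valid.
  r = 0.75: √(6.25) = 2.5, while 2r - 4 = -2.5 — extraneous.

r = 4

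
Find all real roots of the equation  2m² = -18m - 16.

m = -8 or m = -1

Bring every term to one side: 2m² + 18m + 16 = 0.
Factor: 2(m + 8)(m + 1) = 0.
So m = -8 or m = -1.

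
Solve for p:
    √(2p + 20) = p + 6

p = -2

Square both sides: 2p + 20 = (p + 6)².
Expand and rearrange: p² + 10p + 16 = 0.
Solving gives p = -2 or p = -8.
Check each candidate in the original equation:
  p = -2: √(16) = 4, while p + 6 = 4 — valid.
  p = -8: √(4) = 2, while p + 6 = -2 — extraneous.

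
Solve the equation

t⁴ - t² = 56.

t = -2.8284 or t = 2.8284

Let u = t². The equation becomes u² - u - 56 = 0.
Factor: (u + 7)(u - 8) = 0, so u = -7 or u = 8.
t² = -7 < 0 has no real solution.
t² = 8 gives t = ±2·√(2) ≈ ±2.8284.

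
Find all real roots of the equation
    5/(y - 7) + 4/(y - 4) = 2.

Multiply both sides by (y - 7)(y - 4):
5(y - 4) + 4(y - 7) = 2(y - 7)(y - 4).
Expand and collect terms: 2y^2 - 31y + 104 = 0.
By the quadratic formula, y = (31 +/- sqrt(129)) / 4, so y ~= 10.5895 or y ~= 4.9105.
Neither value makes a denominator zero (y != 7, y != 4), so both are valid.

y = 4.9105 or y = 10.5895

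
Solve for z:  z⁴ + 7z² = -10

No real solutions.

Let u = z². The equation becomes u² + 7u + 10 = 0.
Factor: (u + 5)(u + 2) = 0, so u = -5 or u = -2.
z² = -5 < 0 has no real solution.
z² = -2 < 0 has no real solution.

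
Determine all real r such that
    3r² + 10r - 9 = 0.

Discriminant: (10)² − 4·3·(-9) = 208.
Quadratic formula: r = (-10 ± √208) / 6.
So r = -5/3 + 2·√(13)/3 ≈ 0.737 or r = -2·√(13)/3 - 5/3 ≈ -4.0704.

r = -4.0704 or r = 0.737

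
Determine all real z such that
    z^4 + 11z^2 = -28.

Let u = z^2. The equation becomes u^2 + 11u + 28 = 0.
Factor: (u + 4)(u + 7) = 0, so u = -4 or u = -7.
z^2 = -4 < 0 has no real solution.
z^2 = -7 < 0 has no real solution.

No real solutions.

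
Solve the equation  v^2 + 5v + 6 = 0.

v = -3 or v = -2

Factor: (v + 2)(v + 3) = 0.
So v = -2 or v = -3.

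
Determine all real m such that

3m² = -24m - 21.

Bring every term to one side: 3m² + 24m + 21 = 0.
Factor: 3(m + 1)(m + 7) = 0.
So m = -1 or m = -7.

m = -7 or m = -1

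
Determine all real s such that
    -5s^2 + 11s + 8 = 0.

s = -0.5763 or s = 2.7763

Discriminant: (11)^2 - 4*(-5)*8 = 281.
Quadratic formula: s = (-11 +/- sqrt(281)) / (-10).
So s = 11/10 - sqrt(281)/10 ~= -0.5763 or s = 11/10 + sqrt(281)/10 ~= 2.7763.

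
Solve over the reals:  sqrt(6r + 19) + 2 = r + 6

r = -3 or r = 1

Isolate the radical: sqrt(6r + 19) = r + 4.
Square both sides: 6r + 19 = (r + 4)^2.
Expand and rearrange: r^2 + 2r - 3 = 0.
Solving gives r = 1 or r = -3.
Check each candidate in the original equation:
  r = 1: sqrt(25) = 5, while r + 4 = 5 — valid.
  r = -3: sqrt(1) = 1, while r + 4 = 1 — valid.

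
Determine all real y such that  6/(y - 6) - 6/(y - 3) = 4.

Multiply both sides by (y - 6)(y - 3):
6(y - 3) - 6(y - 6) = 4(y - 6)(y - 3).
Expand and collect terms: 4y² - 36y + 54 = 0.
By the quadratic formula, y = (36 ± √432) / 8, so y ≈ 7.0981 or y ≈ 1.9019.
Neither value makes a denominator zero (y ≠ 6, y ≠ 3), so both are valid.

y = 1.9019 or y = 7.0981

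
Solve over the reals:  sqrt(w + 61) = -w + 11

Square both sides: w + 61 = (-w + 11)^2.
Expand and rearrange: w^2 - 23w + 60 = 0.
Solving gives w = 20 or w = 3.
Check each candidate in the original equation:
  w = 20: sqrt(81) = 9, while -w + 11 = -9 — extraneous.
  w = 3: sqrt(64) = 8, while -w + 11 = 8 — valid.

w = 3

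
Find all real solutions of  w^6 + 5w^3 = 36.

Let u = w^3. The equation becomes u^2 + 5u - 36 = 0.
Factor: (u + 9)(u - 4) = 0, so u = -9 or u = 4.
w^3 = -9 gives w = -(9)^(1/3) ~= -2.0801.
w^3 = 4 gives w = (4)^(1/3) ~= 1.5874.

w = -2.0801 or w = 1.5874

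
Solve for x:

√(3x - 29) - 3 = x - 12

Isolate the radical: √(3x - 29) = x - 9.
Square both sides: 3x - 29 = (x - 9)².
Expand and rearrange: x² - 21x + 110 = 0.
Solving gives x = 11 or x = 10.
Check each candidate in the original equation:
  x = 11: √(4) = 2, while x - 9 = 2 — valid.
  x = 10: √(1) = 1, while x - 9 = 1 — valid.

x = 10 or x = 11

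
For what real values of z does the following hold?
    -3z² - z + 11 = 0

z = -2.0888 or z = 1.7554

Discriminant: (-1)² − 4·(-3)·11 = 133.
Quadratic formula: z = (1 ± √133) / (-6).
So z = -√(133)/6 - 1/6 ≈ -2.0888 or z = -1/6 + √(133)/6 ≈ 1.7554.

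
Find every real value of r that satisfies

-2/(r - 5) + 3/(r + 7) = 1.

Multiply both sides by (r - 5)(r + 7):
-2(r + 7) + 3(r - 5) = (r - 5)(r + 7).
Expand and collect terms: r² + r - 6 = 0.
Factor or apply the quadratic formula: r = 2 or r = -3.
Neither value makes a denominator zero (r ≠ 5, r ≠ -7), so both are valid.

r = -3 or r = 2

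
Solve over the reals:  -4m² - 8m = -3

Rearrange to standard form: -4m² - 8m + 3 = 0.
Discriminant: (-8)² − 4·(-4)·3 = 112.
Quadratic formula: m = (8 ± √112) / (-8).
So m = -√(7)/2 - 1 ≈ -2.3229 or m = -1 + √(7)/2 ≈ 0.3229.

m = -2.3229 or m = 0.3229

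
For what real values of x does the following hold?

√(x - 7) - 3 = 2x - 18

x = 8

Isolate the radical: √(x - 7) = 2x - 15.
Square both sides: x - 7 = (2x - 15)².
Expand and rearrange: 4x² - 61x + 232 = 0.
Solving gives x = 8 or x = 7.25.
Check each candidate in the original equation:
  x = 8: √(1) = 1, while 2x - 15 = 1 — valid.
  x = 7.25: √(0.25) = 0.5, while 2x - 15 = -0.5 — extraneous.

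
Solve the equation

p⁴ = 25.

p = -2.2361 or p = 2.2361

Let u = p². The equation becomes u² - 25 = 0.
Factor: (u - 5)(u + 5) = 0, so u = 5 or u = -5.
p² = 5 gives p = ±√(5) ≈ ±2.2361.
p² = -5 < 0 has no real solution.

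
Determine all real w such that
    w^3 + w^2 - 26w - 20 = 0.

Possible rational roots are divisors of -20. Testing w = 5 gives 0, so (w - 5) is a factor.
Divide: w^3 + w^2 - 26w - 20 = (w - 5)(w^2 + 6w + 4).
Apply the quadratic formula to w^2 + 6w + 4 = 0: w = (-6 +/- sqrt(20))/2, i.e. w ~= -0.7639 or w ~= -5.2361.

w = -5.2361 or w = -0.7639 or w = 5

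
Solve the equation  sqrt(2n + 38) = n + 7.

Square both sides: 2n + 38 = (n + 7)^2.
Expand and rearrange: n^2 + 12n + 11 = 0.
Solving gives n = -1 or n = -11.
Check each candidate in the original equation:
  n = -1: sqrt(36) = 6, while n + 7 = 6 — valid.
  n = -11: sqrt(16) = 4, while n + 7 = -4 — extraneous.

n = -1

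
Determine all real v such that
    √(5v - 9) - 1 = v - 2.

Isolate the radical: √(5v - 9) = v - 1.
Square both sides: 5v - 9 = (v - 1)².
Expand and rearrange: v² - 7v + 10 = 0.
Solving gives v = 5 or v = 2.
Check each candidate in the original equation:
  v = 5: √(16) = 4, while v - 1 = 4 — valid.
  v = 2: √(1) = 1, while v - 1 = 1 — valid.

v = 2 or v = 5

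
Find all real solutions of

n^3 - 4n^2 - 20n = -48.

Rearrange: n^3 - 4n^2 - 20n + 48 = 0.
Possible rational roots are divisors of 48. Testing n = -4 gives 0, so (n + 4) is a factor.
Divide: n^3 - 4n^2 - 20n + 48 = (n + 4)(n^2 - 8n + 12).
Factor the quadratic: n = 6 or n = 2.

n = -4 or n = 2 or n = 6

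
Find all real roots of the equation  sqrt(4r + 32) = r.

Square both sides: 4r + 32 = (r)^2.
Expand and rearrange: r^2 - 4r - 32 = 0.
Solving gives r = 8 or r = -4.
Check each candidate in the original equation:
  r = 8: sqrt(64) = 8, while r = 8 — valid.
  r = -4: sqrt(16) = 4, while r = -4 — extraneous.

r = 8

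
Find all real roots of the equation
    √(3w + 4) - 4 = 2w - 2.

Isolate the radical: √(3w + 4) = 2w + 2.
Square both sides: 3w + 4 = (2w + 2)².
Expand and rearrange: 4w² + 5w = 0.
Solving gives w = 0 or w = -1.25.
Check each candidate in the original equation:
  w = 0: √(4) = 2, while 2w + 2 = 2 — valid.
  w = -1.25: √(0.25) = 0.5, while 2w + 2 = -0.5 — extraneous.

w = 0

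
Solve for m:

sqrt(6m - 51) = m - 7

m = 10

Square both sides: 6m - 51 = (m - 7)^2.
Expand and rearrange: m^2 - 20m + 100 = 0.
This gives the repeated root m = 10.
Check in the original equation:
  m = 10: sqrt(9) = 3, while m - 7 = 3 — valid.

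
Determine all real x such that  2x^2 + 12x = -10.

Bring every term to one side: 2x^2 + 12x + 10 = 0.
Factor: 2(x + 1)(x + 5) = 0.
So x = -1 or x = -5.

x = -5 or x = -1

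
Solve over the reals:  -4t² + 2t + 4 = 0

Discriminant: (2)² − 4·(-4)·4 = 68.
Quadratic formula: t = (-2 ± √68) / (-8).
So t = 1/4 - √(17)/4 ≈ -0.7808 or t = 1/4 + √(17)/4 ≈ 1.2808.

t = -0.7808 or t = 1.2808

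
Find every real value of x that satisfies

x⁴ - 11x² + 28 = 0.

Let u = x². The equation becomes u² - 11u + 28 = 0.
Factor: (u - 4)(u - 7) = 0, so u = 4 or u = 7.
x² = 4 gives x = ±2.
x² = 7 gives x = ±√(7) ≈ ±2.6458.

x = -2.6458 or x = -2 or x = 2 or x = 2.6458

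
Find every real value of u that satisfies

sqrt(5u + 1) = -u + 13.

Square both sides: 5u + 1 = (-u + 13)^2.
Expand and rearrange: u^2 - 31u + 168 = 0.
Solving gives u = 24 or u = 7.
Check each candidate in the original equation:
  u = 24: sqrt(121) = 11, while -u + 13 = -11 — extraneous.
  u = 7: sqrt(36) = 6, while -u + 13 = 6 — valid.

u = 7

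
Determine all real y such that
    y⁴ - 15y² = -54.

y = -3 or y = -2.4495 or y = 2.4495 or y = 3

Let u = y². The equation becomes u² - 15u + 54 = 0.
Factor: (u - 9)(u - 6) = 0, so u = 9 or u = 6.
y² = 9 gives y = ±3.
y² = 6 gives y = ±√(6) ≈ ±2.4495.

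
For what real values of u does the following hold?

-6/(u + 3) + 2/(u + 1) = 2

Multiply both sides by (u + 3)(u + 1):
-6(u + 1) + 2(u + 3) = 2(u + 3)(u + 1).
Expand and collect terms: 2u^2 + 12u + 6 = 0.
By the quadratic formula, u = (-12 +/- sqrt(96)) / 4, so u ~= -0.5505 or u ~= -5.4495.
Neither value makes a denominator zero (u != -3, u != -1), so both are valid.

u = -5.4495 or u = -0.5505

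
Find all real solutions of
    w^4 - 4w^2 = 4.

Let u = w^2. The equation becomes u^2 - 4u - 4 = 0.
By the quadratic formula, u = 2 + 2*sqrt(2) or u = 2 - 2*sqrt(2).
w^2 = 2 + 2*sqrt(2) gives w = +/-sqrt(2 + 2*sqrt(2)) ~= +/-2.1974.
w^2 = 2 - 2*sqrt(2) < 0 has no real solution.

w = -2.1974 or w = 2.1974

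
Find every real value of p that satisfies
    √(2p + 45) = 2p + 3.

Square both sides: 2p + 45 = (2p + 3)².
Expand and rearrange: 4p² + 10p - 36 = 0.
Solving gives p = 2 or p = -4.5.
Check each candidate in the original equation:
  p = 2: √(49) = 7, while 2p + 3 = 7 — valid.
  p = -4.5: √(36) = 6, while 2p + 3 = -6 — extraneous.

p = 2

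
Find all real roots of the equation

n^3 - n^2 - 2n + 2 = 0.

Possible rational roots are divisors of 2. Testing n = 1 gives 0, so (n - 1) is a factor.
Divide: n^3 - n^2 - 2n + 2 = (n - 1)(n^2 - 2).
Apply the quadratic formula to n^2 - 2 = 0: n = (0 +/- sqrt(8))/2, i.e. n ~= 1.4142 or n ~= -1.4142.

n = -1.4142 or n = 1 or n = 1.4142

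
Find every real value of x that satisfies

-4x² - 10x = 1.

Rearrange to standard form: -4x² - 10x - 1 = 0.
Discriminant: (-10)² − 4·(-4)·(-1) = 84.
Quadratic formula: x = (10 ± √84) / (-8).
So x = -5/4 - √(21)/4 ≈ -2.3956 or x = -5/4 + √(21)/4 ≈ -0.1044.

x = -2.3956 or x = -0.1044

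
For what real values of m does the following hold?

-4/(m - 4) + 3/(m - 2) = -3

Multiply both sides by (m - 4)(m - 2):
-4(m - 2) + 3(m - 4) = -3(m - 4)(m - 2).
Expand and collect terms: -3m² + 19m - 20 = 0.
Factor or apply the quadratic formula: m = 1.3333 or m = 5.
Neither value makes a denominator zero (m ≠ 4, m ≠ 2), so both are valid.

m = 1.3333 or m = 5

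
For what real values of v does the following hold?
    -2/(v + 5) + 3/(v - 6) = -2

Multiply both sides by (v + 5)(v - 6):
-2(v - 6) + 3(v + 5) = -2(v + 5)(v - 6).
Expand and collect terms: -2v² + v + 33 = 0.
By the quadratic formula, v = (-1 ± √265) / -4, so v ≈ -3.8197 or v ≈ 4.3197.
Neither value makes a denominator zero (v ≠ -5, v ≠ 6), so both are valid.

v = -3.8197 or v = 4.3197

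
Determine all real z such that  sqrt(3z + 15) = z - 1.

Square both sides: 3z + 15 = (z - 1)^2.
Expand and rearrange: z^2 - 5z - 14 = 0.
Solving gives z = 7 or z = -2.
Check each candidate in the original equation:
  z = 7: sqrt(36) = 6, while z - 1 = 6 — valid.
  z = -2: sqrt(9) = 3, while z - 1 = -3 — extraneous.

z = 7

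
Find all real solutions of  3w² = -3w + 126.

Bring every term to one side: 3w² + 3w - 126 = 0.
Factor: 3(w + 7)(w - 6) = 0.
So w = -7 or w = 6.

w = -7 or w = 6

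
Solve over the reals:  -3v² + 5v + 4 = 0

v = -0.5907 or v = 2.2573

Discriminant: (5)² − 4·(-3)·4 = 73.
Quadratic formula: v = (-5 ± √73) / (-6).
So v = 5/6 - √(73)/6 ≈ -0.5907 or v = 5/6 + √(73)/6 ≈ 2.2573.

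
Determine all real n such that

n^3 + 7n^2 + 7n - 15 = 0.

Possible rational roots are divisors of -15. Testing n = -3 gives 0, so (n + 3) is a factor.
Divide: n^3 + 7n^2 + 7n - 15 = (n + 3)(n^2 + 4n - 5).
Factor the quadratic: n = 1 or n = -5.

n = -5 or n = -3 or n = 1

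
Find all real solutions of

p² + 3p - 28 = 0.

Factor: (p - 4)(p + 7) = 0.
So p = 4 or p = -7.

p = -7 or p = 4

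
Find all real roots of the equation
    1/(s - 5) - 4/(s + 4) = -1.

Multiply both sides by (s - 5)(s + 4):
(s + 4) - 4(s - 5) = -(s - 5)(s + 4).
Expand and collect terms: -s^2 + 4s - 4 = 0.
This has the repeated root s = 2.
Neither value makes a denominator zero (s != 5, s != -4), so both are valid.

s = 2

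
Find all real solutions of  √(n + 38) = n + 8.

Square both sides: n + 38 = (n + 8)².
Expand and rearrange: n² + 15n + 26 = 0.
Solving gives n = -2 or n = -13.
Check each candidate in the original equation:
  n = -2: √(36) = 6, while n + 8 = 6 — valid.
  n = -13: √(25) = 5, while n + 8 = -5 — extraneous.

n = -2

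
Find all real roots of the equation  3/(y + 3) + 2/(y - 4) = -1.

Multiply both sides by (y + 3)(y - 4):
3(y - 4) + 2(y + 3) = -(y + 3)(y - 4).
Expand and collect terms: -y² - 4y + 18 = 0.
By the quadratic formula, y = (4 ± √88) / -2, so y ≈ -6.6904 or y ≈ 2.6904.
Neither value makes a denominator zero (y ≠ -3, y ≠ 4), so both are valid.

y = -6.6904 or y = 2.6904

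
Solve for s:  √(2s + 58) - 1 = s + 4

Isolate the radical: √(2s + 58) = s + 5.
Square both sides: 2s + 58 = (s + 5)².
Expand and rearrange: s² + 8s - 33 = 0.
Solving gives s = 3 or s = -11.
Check each candidate in the original equation:
  s = 3: √(64) = 8, while s + 5 = 8 — valid.
  s = -11: √(36) = 6, while s + 5 = -6 — extraneous.

s = 3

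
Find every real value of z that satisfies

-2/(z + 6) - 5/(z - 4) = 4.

z = -6.5671 or z = 2.8171

Multiply both sides by (z + 6)(z - 4):
-2(z - 4) - 5(z + 6) = 4(z + 6)(z - 4).
Expand and collect terms: 4z^2 + 15z - 74 = 0.
By the quadratic formula, z = (-15 +/- sqrt(1409)) / 8, so z ~= 2.8171 or z ~= -6.5671.
Neither value makes a denominator zero (z != -6, z != 4), so both are valid.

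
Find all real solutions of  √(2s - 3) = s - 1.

s = 2

Square both sides: 2s - 3 = (s - 1)².
Expand and rearrange: s² - 4s + 4 = 0.
This gives the repeated root s = 2.
Check in the original equation:
  s = 2: √(1) = 1, while s - 1 = 1 — valid.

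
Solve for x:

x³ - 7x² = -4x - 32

Rearrange: x³ - 7x² + 4x + 32 = 0.
Possible rational roots are divisors of 32. Testing x = 4 gives 0, so (x - 4) is a factor.
Divide: x³ - 7x² + 4x + 32 = (x - 4)(x² - 3x - 8).
Apply the quadratic formula to x² - 3x - 8 = 0: x = (3 ± √41)/2, i.e. x ≈ 4.7016 or x ≈ -1.7016.

x = -1.7016 or x = 4 or x = 4.7016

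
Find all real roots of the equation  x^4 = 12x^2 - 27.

x = -3 or x = -1.7321 or x = 1.7321 or x = 3

Let u = x^2. The equation becomes u^2 - 12u + 27 = 0.
Factor: (u - 9)(u - 3) = 0, so u = 9 or u = 3.
x^2 = 9 gives x = +/-3.
x^2 = 3 gives x = +/-sqrt(3) ~= +/-1.7321.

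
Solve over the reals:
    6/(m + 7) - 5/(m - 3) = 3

m = -4.4207 or m = 0.754

Multiply both sides by (m + 7)(m - 3):
6(m - 3) - 5(m + 7) = 3(m + 7)(m - 3).
Expand and collect terms: 3m^2 + 11m - 10 = 0.
By the quadratic formula, m = (-11 +/- sqrt(241)) / 6, so m ~= 0.754 or m ~= -4.4207.
Neither value makes a denominator zero (m != -7, m != 3), so both are valid.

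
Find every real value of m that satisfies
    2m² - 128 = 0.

m = -8 or m = 8

Factor: 2(m + 8)(m - 8) = 0.
So m = -8 or m = 8.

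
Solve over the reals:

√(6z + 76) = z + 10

Square both sides: 6z + 76 = (z + 10)².
Expand and rearrange: z² + 14z + 24 = 0.
Solving gives z = -2 or z = -12.
Check each candidate in the original equation:
  z = -2: √(64) = 8, while z + 10 = 8 — valid.
  z = -12: √(4) = 2, while z + 10 = -2 — extraneous.

z = -2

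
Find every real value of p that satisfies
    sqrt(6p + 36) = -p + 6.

p = 0

Square both sides: 6p + 36 = (-p + 6)^2.
Expand and rearrange: p^2 - 18p = 0.
Solving gives p = 18 or p = 0.
Check each candidate in the original equation:
  p = 18: sqrt(144) = 12, while -p + 6 = -12 — extraneous.
  p = 0: sqrt(36) = 6, while -p + 6 = 6 — valid.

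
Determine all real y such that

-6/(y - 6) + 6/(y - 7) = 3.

Multiply both sides by (y - 6)(y - 7):
-6(y - 7) + 6(y - 6) = 3(y - 6)(y - 7).
Expand and collect terms: 3y^2 - 39y + 120 = 0.
Factor or apply the quadratic formula: y = 8 or y = 5.
Neither value makes a denominator zero (y != 6, y != 7), so both are valid.

y = 5 or y = 8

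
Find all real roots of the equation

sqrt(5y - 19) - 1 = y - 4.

y = 4 or y = 7

Isolate the radical: sqrt(5y - 19) = y - 3.
Square both sides: 5y - 19 = (y - 3)^2.
Expand and rearrange: y^2 - 11y + 28 = 0.
Solving gives y = 7 or y = 4.
Check each candidate in the original equation:
  y = 7: sqrt(16) = 4, while y - 3 = 4 — valid.
  y = 4: sqrt(1) = 1, while y - 3 = 1 — valid.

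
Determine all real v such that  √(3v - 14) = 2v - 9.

Square both sides: 3v - 14 = (2v - 9)².
Expand and rearrange: 4v² - 39v + 95 = 0.
Solving gives v = 5 or v = 4.75.
Check each candidate in the original equation:
  v = 5: √(1) = 1, while 2v - 9 = 1 — valid.
  v = 4.75: √(0.25) = 0.5, while 2v - 9 = 0.5 — valid.

v = 4.75 or v = 5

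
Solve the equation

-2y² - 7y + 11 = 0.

Discriminant: (-7)² − 4·(-2)·11 = 137.
Quadratic formula: y = (7 ± √137) / (-4).
So y = -√(137)/4 - 7/4 ≈ -4.6762 or y = -7/4 + √(137)/4 ≈ 1.1762.

y = -4.6762 or y = 1.1762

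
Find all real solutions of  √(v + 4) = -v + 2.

v = 0

Square both sides: v + 4 = (-v + 2)².
Expand and rearrange: v² - 5v = 0.
Solving gives v = 5 or v = 0.
Check each candidate in the original equation:
  v = 5: √(9) = 3, while -v + 2 = -3 — extraneous.
  v = 0: √(4) = 2, while -v + 2 = 2 — valid.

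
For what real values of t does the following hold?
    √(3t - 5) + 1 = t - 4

Isolate the radical: √(3t - 5) = t - 5.
Square both sides: 3t - 5 = (t - 5)².
Expand and rearrange: t² - 13t + 30 = 0.
Solving gives t = 10 or t = 3.
Check each candidate in the original equation:
  t = 10: √(25) = 5, while t - 5 = 5 — valid.
  t = 3: √(4) = 2, while t - 5 = -2 — extraneous.

t = 10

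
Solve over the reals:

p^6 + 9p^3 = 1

Let u = p^3. The equation becomes u^2 + 9u - 1 = 0.
By the quadratic formula, u = -9/2 + sqrt(85)/2 or u = -sqrt(85)/2 - 9/2.
p^3 = -9/2 + sqrt(85)/2 gives p = (-9/2 + sqrt(85)/2)^(1/3) ~= 0.4788.
p^3 = -sqrt(85)/2 - 9/2 gives p = -(9/2 + sqrt(85)/2)^(1/3) ~= -2.0885.

p = -2.0885 or p = 0.4788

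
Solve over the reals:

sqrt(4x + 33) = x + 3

x = 4

Square both sides: 4x + 33 = (x + 3)^2.
Expand and rearrange: x^2 + 2x - 24 = 0.
Solving gives x = 4 or x = -6.
Check each candidate in the original equation:
  x = 4: sqrt(49) = 7, while x + 3 = 7 — valid.
  x = -6: sqrt(9) = 3, while x + 3 = -3 — extraneous.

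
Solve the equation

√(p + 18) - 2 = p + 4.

p = -2

Isolate the radical: √(p + 18) = p + 6.
Square both sides: p + 18 = (p + 6)².
Expand and rearrange: p² + 11p + 18 = 0.
Solving gives p = -2 or p = -9.
Check each candidate in the original equation:
  p = -2: √(16) = 4, while p + 6 = 4 — valid.
  p = -9: √(9) = 3, while p + 6 = -3 — extraneous.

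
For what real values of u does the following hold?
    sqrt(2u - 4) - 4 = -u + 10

u = 10

Isolate the radical: sqrt(2u - 4) = -u + 14.
Square both sides: 2u - 4 = (-u + 14)^2.
Expand and rearrange: u^2 - 30u + 200 = 0.
Solving gives u = 20 or u = 10.
Check each candidate in the original equation:
  u = 20: sqrt(36) = 6, while -u + 14 = -6 — extraneous.
  u = 10: sqrt(16) = 4, while -u + 14 = 4 — valid.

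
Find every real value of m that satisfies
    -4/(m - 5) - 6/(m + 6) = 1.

Multiply both sides by (m - 5)(m + 6):
-4(m + 6) - 6(m - 5) = (m - 5)(m + 6).
Expand and collect terms: m^2 + 11m - 36 = 0.
By the quadratic formula, m = (-11 +/- sqrt(265)) / 2, so m ~= 2.6394 or m ~= -13.6394.
Neither value makes a denominator zero (m != 5, m != -6), so both are valid.

m = -13.6394 or m = 2.6394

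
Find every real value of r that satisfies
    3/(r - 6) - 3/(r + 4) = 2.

Multiply both sides by (r - 6)(r + 4):
3(r + 4) - 3(r - 6) = 2(r - 6)(r + 4).
Expand and collect terms: 2r² - 4r - 78 = 0.
By the quadratic formula, r = (4 ± √640) / 4, so r ≈ 7.3246 or r ≈ -5.3246.
Neither value makes a denominator zero (r ≠ 6, r ≠ -4), so both are valid.

r = -5.3246 or r = 7.3246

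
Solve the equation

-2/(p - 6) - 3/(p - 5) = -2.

p = 5.5 or p = 8

Multiply both sides by (p - 6)(p - 5):
-2(p - 5) - 3(p - 6) = -2(p - 6)(p - 5).
Expand and collect terms: -2p^2 + 27p - 88 = 0.
Factor or apply the quadratic formula: p = 5.5 or p = 8.
Neither value makes a denominator zero (p != 6, p != 5), so both are valid.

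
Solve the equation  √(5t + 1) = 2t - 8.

t = 7

Square both sides: 5t + 1 = (2t - 8)².
Expand and rearrange: 4t² - 37t + 63 = 0.
Solving gives t = 7 or t = 2.25.
Check each candidate in the original equation:
  t = 7: √(36) = 6, while 2t - 8 = 6 — valid.
  t = 2.25: √(12.25) = 3.5, while 2t - 8 = -3.5 — extraneous.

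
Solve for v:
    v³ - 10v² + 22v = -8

v = -0.3166 or v = 4 or v = 6.3166

Rearrange: v³ - 10v² + 22v + 8 = 0.
Possible rational roots are divisors of 8. Testing v = 4 gives 0, so (v - 4) is a factor.
Divide: v³ - 10v² + 22v + 8 = (v - 4)(v² - 6v - 2).
Apply the quadratic formula to v² - 6v - 2 = 0: v = (6 ± √44)/2, i.e. v ≈ 6.3166 or v ≈ -0.3166.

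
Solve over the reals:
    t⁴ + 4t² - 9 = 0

Let u = t². The equation becomes u² + 4u - 9 = 0.
By the quadratic formula, u = -2 + √(13) or u = -√(13) - 2.
t² = -2 + √(13) gives t = ±√(-2 + √(13)) ≈ ±1.2671.
t² = -√(13) - 2 < 0 has no real solution.

t = -1.2671 or t = 1.2671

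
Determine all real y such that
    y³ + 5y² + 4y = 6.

y = -3 or y = -2.7321 or y = 0.7321

Rearrange: y³ + 5y² + 4y - 6 = 0.
Possible rational roots are divisors of -6. Testing y = -3 gives 0, so (y + 3) is a factor.
Divide: y³ + 5y² + 4y - 6 = (y + 3)(y² + 2y - 2).
Apply the quadratic formula to y² + 2y - 2 = 0: y = (-2 ± √12)/2, i.e. y ≈ 0.7321 or y ≈ -2.7321.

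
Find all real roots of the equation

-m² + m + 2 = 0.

Factor: -1(m + 1)(m - 2) = 0.
So m = -1 or m = 2.

m = -1 or m = 2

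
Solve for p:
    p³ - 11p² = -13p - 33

p = -1.1962 or p = 3 or p = 9.1962

Rearrange: p³ - 11p² + 13p + 33 = 0.
Possible rational roots are divisors of 33. Testing p = 3 gives 0, so (p - 3) is a factor.
Divide: p³ - 11p² + 13p + 33 = (p - 3)(p² - 8p - 11).
Apply the quadratic formula to p² - 8p - 11 = 0: p = (8 ± √108)/2, i.e. p ≈ 9.1962 or p ≈ -1.1962.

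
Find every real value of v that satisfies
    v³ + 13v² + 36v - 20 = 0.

Possible rational roots are divisors of -20. Testing v = -5 gives 0, so (v + 5) is a factor.
Divide: v³ + 13v² + 36v - 20 = (v + 5)(v² + 8v - 4).
Apply the quadratic formula to v² + 8v - 4 = 0: v = (-8 ± √80)/2, i.e. v ≈ 0.4721 or v ≈ -8.4721.

v = -8.4721 or v = -5 or v = 0.4721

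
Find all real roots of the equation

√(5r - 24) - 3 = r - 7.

Isolate the radical: √(5r - 24) = r - 4.
Square both sides: 5r - 24 = (r - 4)².
Expand and rearrange: r² - 13r + 40 = 0.
Solving gives r = 8 or r = 5.
Check each candidate in the original equation:
  r = 8: √(16) = 4, while r - 4 = 4 — valid.
  r = 5: √(1) = 1, while r - 4 = 1 — valid.

r = 5 or r = 8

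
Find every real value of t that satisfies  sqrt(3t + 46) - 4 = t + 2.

Isolate the radical: sqrt(3t + 46) = t + 6.
Square both sides: 3t + 46 = (t + 6)^2.
Expand and rearrange: t^2 + 9t - 10 = 0.
Solving gives t = 1 or t = -10.
Check each candidate in the original equation:
  t = 1: sqrt(49) = 7, while t + 6 = 7 — valid.
  t = -10: sqrt(16) = 4, while t + 6 = -4 — extraneous.

t = 1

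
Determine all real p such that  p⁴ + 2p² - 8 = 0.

Let u = p². The equation becomes u² + 2u - 8 = 0.
Factor: (u + 4)(u - 2) = 0, so u = -4 or u = 2.
p² = -4 < 0 has no real solution.
p² = 2 gives p = ±√(2) ≈ ±1.4142.

p = -1.4142 or p = 1.4142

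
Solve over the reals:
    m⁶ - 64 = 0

m = -2 or m = 2

Let u = m³. The equation becomes u² - 64 = 0.
Factor: (u - 8)(u + 8) = 0, so u = 8 or u = -8.
m³ = 8 gives m = 2.
m³ = -8 gives m = -2.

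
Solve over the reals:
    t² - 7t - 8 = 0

t = -1 or t = 8

Factor: (t - 8)(t + 1) = 0.
So t = 8 or t = -1.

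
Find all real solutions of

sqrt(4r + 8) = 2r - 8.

r = 7

Square both sides: 4r + 8 = (2r - 8)^2.
Expand and rearrange: 4r^2 - 36r + 56 = 0.
Solving gives r = 7 or r = 2.
Check each candidate in the original equation:
  r = 7: sqrt(36) = 6, while 2r - 8 = 6 — valid.
  r = 2: sqrt(16) = 4, while 2r - 8 = -4 — extraneous.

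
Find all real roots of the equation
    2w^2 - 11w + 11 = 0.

w = 1.3139 or w = 4.1861

Discriminant: (-11)^2 - 4*2*11 = 33.
Quadratic formula: w = (11 +/- sqrt(33)) / 4.
So w = sqrt(33)/4 + 11/4 ~= 4.1861 or w = 11/4 - sqrt(33)/4 ~= 1.3139.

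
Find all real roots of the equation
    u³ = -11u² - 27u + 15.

Rearrange: u³ + 11u² + 27u - 15 = 0.
Possible rational roots are divisors of -15. Testing u = -5 gives 0, so (u + 5) is a factor.
Divide: u³ + 11u² + 27u - 15 = (u + 5)(u² + 6u - 3).
Apply the quadratic formula to u² + 6u - 3 = 0: u = (-6 ± √48)/2, i.e. u ≈ 0.4641 or u ≈ -6.4641.

u = -6.4641 or u = -5 or u = 0.4641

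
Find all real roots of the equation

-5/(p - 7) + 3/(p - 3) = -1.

p = 1.4174 or p = 10.5826

Multiply both sides by (p - 7)(p - 3):
-5(p - 3) + 3(p - 7) = -(p - 7)(p - 3).
Expand and collect terms: -p² + 12p - 15 = 0.
By the quadratic formula, p = (-12 ± √84) / -2, so p ≈ 1.4174 or p ≈ 10.5826.
Neither value makes a denominator zero (p ≠ 7, p ≠ 3), so both are valid.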